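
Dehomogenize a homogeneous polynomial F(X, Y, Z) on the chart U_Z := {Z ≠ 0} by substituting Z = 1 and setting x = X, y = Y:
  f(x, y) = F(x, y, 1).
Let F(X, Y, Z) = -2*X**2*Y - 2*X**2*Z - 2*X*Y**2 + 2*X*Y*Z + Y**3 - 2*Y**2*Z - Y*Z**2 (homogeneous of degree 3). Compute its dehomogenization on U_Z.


f(x, y) = -2*x**2*y - 2*x**2 - 2*x*y**2 + 2*x*y + y**3 - 2*y**2 - y

On U_Z we set Z = 1. Each monomial c·X^i·Y^j·Z^k in F becomes c·x^i·y^j·1^k = c·x^i·y^j.
Substituting Z = 1: F(X, Y, 1) = -2*x**2*y - 2*x**2 - 2*x*y**2 + 2*x*y + y**3 - 2*y**2 - y.
Note: deg(f) ≤ deg(F) = 3; strict inequality happens when F is divisible by Z (lost terms).


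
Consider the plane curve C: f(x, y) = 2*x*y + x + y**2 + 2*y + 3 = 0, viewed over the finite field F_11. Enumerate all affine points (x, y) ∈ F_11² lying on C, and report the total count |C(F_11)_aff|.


Affine F_11-points: {(0, 2), (0, 7), (1, 9), (2, 6), (2, 10), (8, 0), (8, 4), (9, 1), (10, 3), (10, 8)}; count = 10.

For each of the 121 pairs (x, y) ∈ F_11², evaluate f(x, y) mod 11. Record the zeros.
  x = 0: [0↦3, 1↦6, 2↦0, 3↦7, 4↦5, 5↦5, 6↦7, 7↦0, 8↦6, 9↦3, 10↦2]  zeros at y ∈ {2, 7}
  x = 1: [0↦4, 1↦9, 2↦5, 3↦3, 4↦3, 5↦5, 6↦9, 7↦4, 8↦1, 9↦0, 10↦1]  zeros at y ∈ {9}
  x = 2: [0↦5, 1↦1, 2↦10, 3↦10, 4↦1, 5↦5, 6↦0, 7↦8, 8↦7, 9↦8, 10↦0]  zeros at y ∈ {6, 10}
  x = 3: [0↦6, 1↦4, 2↦4, 3↦6, 4↦10, 5↦5, 6↦2, 7↦1, 8↦2, 9↦5, 10↦10]  zeros at y ∈ ∅
  x = 4: [0↦7, 1↦7, 2↦9, 3↦2, 4↦8, 5↦5, 6↦4, 7↦5, 8↦8, 9↦2, 10↦9]  zeros at y ∈ ∅
  x = 5: [0↦8, 1↦10, 2↦3, 3↦9, 4↦6, 5↦5, 6↦6, 7↦9, 8↦3, 9↦10, 10↦8]  zeros at y ∈ ∅
  x = 6: [0↦9, 1↦2, 2↦8, 3↦5, 4↦4, 5↦5, 6↦8, 7↦2, 8↦9, 9↦7, 10↦7]  zeros at y ∈ ∅
  x = 7: [0↦10, 1↦5, 2↦2, 3↦1, 4↦2, 5↦5, 6↦10, 7↦6, 8↦4, 9↦4, 10↦6]  zeros at y ∈ ∅
  x = 8: [0↦0, 1↦8, 2↦7, 3↦8, 4↦0, 5↦5, 6↦1, 7↦10, 8↦10, 9↦1, 10↦5]  zeros at y ∈ {0, 4}
  x = 9: [0↦1, 1↦0, 2↦1, 3↦4, 4↦9, 5↦5, 6↦3, 7↦3, 8↦5, 9↦9, 10↦4]  zeros at y ∈ {1}
  x = 10: [0↦2, 1↦3, 2↦6, 3↦0, 4↦7, 5↦5, 6↦5, 7↦7, 8↦0, 9↦6, 10↦3]  zeros at y ∈ {3, 8}
Collecting zeros: affine points = {(0, 2), (0, 7), (1, 9), (2, 6), (2, 10), (8, 0), (8, 4), (9, 1), (10, 3), (10, 8)}.
Total count |C(F_11)_aff| = 10.


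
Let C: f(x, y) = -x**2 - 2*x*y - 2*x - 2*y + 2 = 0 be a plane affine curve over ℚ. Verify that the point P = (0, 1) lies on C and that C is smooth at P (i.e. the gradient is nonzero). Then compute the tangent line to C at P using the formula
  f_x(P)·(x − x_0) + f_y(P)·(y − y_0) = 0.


Tangent line at P: -4*x - 2*y + 2 = 0.

Step 1: f(0, 1) = 0, so P lies on C.
Step 2: partial derivatives
  f_x(x, y) = -2*x - 2*y - 2, f_y(x, y) = -2*x - 2.
  f_x(P) = -4, f_y(P) = -2 (gradient nonzero, so P is smooth).
Step 3: tangent line at P: -4·(x − 0) + -2·(y − 1) = 0.
Expanding: -4*x - 2*y + 2 = 0.


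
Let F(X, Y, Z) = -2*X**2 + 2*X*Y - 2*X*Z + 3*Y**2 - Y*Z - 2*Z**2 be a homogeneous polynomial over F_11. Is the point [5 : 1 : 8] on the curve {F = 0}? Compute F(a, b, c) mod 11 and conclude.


F(5,1,8) ≡ 0 (mod 11); P is on the curve.

Evaluate F(5, 1, 8) term-by-term (mod 11).
  -2*X**2 ↦ -2·25·1·1 = -50
  2*X*Y ↦ 2·5·1·1 = 10
  -2*X*Z ↦ -2·5·1·8 = -80
  3*Y**2 ↦ 3·1·1·1 = 3
  -Y*Z ↦ -1·1·1·8 = -8
  -2*Z**2 ↦ -2·1·1·64 = -128
Sum: F(5, 1, 8) = (-50) + (10) + (-80) + (3) + (-8) + (-128) = -253.
Reducing mod 11: -253 ≡ 0 (mod 11).
Since F(a, b, c) ≡ 0 (mod 11), P lies on the curve.


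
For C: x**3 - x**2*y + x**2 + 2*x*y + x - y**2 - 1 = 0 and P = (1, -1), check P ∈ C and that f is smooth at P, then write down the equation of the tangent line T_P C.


Tangent line at P: 6*x + 3*y - 3 = 0.

Step 1: f(1, -1) = 0, so P lies on C.
Step 2: partial derivatives
  f_x(x, y) = 3*x**2 - 2*x*y + 2*x + 2*y + 1, f_y(x, y) = -x**2 + 2*x - 2*y.
  f_x(P) = 6, f_y(P) = 3 (gradient nonzero, so P is smooth).
Step 3: tangent line at P: 6·(x − 1) + 3·(y − -1) = 0.
Expanding: 6*x + 3*y - 3 = 0.


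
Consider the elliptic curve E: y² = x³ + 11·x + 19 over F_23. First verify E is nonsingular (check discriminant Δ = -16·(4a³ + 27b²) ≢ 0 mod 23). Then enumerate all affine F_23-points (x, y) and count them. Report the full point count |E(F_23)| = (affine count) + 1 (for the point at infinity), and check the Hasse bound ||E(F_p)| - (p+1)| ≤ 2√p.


Affine points = {(1, 10), (1, 13), (2, 7), (2, 16), (4, 9), (4, 14), (6, 5), (6, 18), (7, 5), (7, 18), (10, 5), (10, 18), (12, 4), (12, 19), (13, 6), (13, 17), (16, 6), (16, 17), (17, 6), (17, 17), (18, 0), (19, 7), (19, 16), (21, 9), (21, 14)}; affine count = 25; |E(F_23)| = 26.

Discriminant check: Δ ∝ 4a³ + 27b² = 4·11³ + 27·19² = 4·1331 + 27·361 ≡ 6 (mod 23). Nonzero ⇒ E is nonsingular.
For each x ∈ F_23, compute rhs = x³ + 11·x + 19 mod 23, then count y ∈ F_23 with y² ≡ rhs.
  x = 0: rhs = 19, matching y values: none (0 points).
  x = 1: rhs = 8, matching y values: 10, 13 (2 points).
  x = 2: rhs = 3, matching y values: 7, 16 (2 points).
  x = 3: rhs = 10, matching y values: none (0 points).
  x = 4: rhs = 12, matching y values: 9, 14 (2 points).
  x = 5: rhs = 15, matching y values: none (0 points).
  x = 6: rhs = 2, matching y values: 5, 18 (2 points).
  x = 7: rhs = 2, matching y values: 5, 18 (2 points).
  x = 8: rhs = 21, matching y values: none (0 points).
  x = 9: rhs = 19, matching y values: none (0 points).
  x = 10: rhs = 2, matching y values: 5, 18 (2 points).
  x = 11: rhs = 22, matching y values: none (0 points).
  x = 12: rhs = 16, matching y values: 4, 19 (2 points).
  x = 13: rhs = 13, matching y values: 6, 17 (2 points).
  x = 14: rhs = 19, matching y values: none (0 points).
  x = 15: rhs = 17, matching y values: none (0 points).
  x = 16: rhs = 13, matching y values: 6, 17 (2 points).
  x = 17: rhs = 13, matching y values: 6, 17 (2 points).
  x = 18: rhs = 0, matching y values: 0 (1 points).
  x = 19: rhs = 3, matching y values: 7, 16 (2 points).
  x = 20: rhs = 5, matching y values: none (0 points).
  x = 21: rhs = 12, matching y values: 9, 14 (2 points).
  x = 22: rhs = 7, matching y values: none (0 points).
Total affine count: 25.
Full point count |E(F_23)| = 25 + 1 = 26.
Hasse bound: |26 − (23+1)| = |2| = 2 ≤ 2√23 ≈ 9.5917 ✓.


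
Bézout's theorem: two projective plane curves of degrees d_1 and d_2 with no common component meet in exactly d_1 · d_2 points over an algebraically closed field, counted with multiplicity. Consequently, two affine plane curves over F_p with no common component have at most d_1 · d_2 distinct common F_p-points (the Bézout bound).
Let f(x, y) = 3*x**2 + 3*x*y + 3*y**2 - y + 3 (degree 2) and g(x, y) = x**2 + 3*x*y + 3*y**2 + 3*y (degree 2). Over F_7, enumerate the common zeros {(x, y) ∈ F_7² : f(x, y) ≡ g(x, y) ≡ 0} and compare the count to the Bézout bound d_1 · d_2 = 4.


Common zeros: {(0, 6), (6, 3)}; count = 2; Bézout bound = 4.

deg(f) = 2, deg(g) = 2, so Bézout bound = 4.
Scan x ∈ F_7. For each x, list the y ∈ F_7 with f(x, y) ≡ 0 and those with g(x, y) ≡ 0 (mod 7); the common zeros in that column are the intersection.
  x = 0: f ≡ 0 at y ∈ {6}; g ≡ 0 at y ∈ {0, 6}; common: {6}.
  x = 1: f ≡ 0 at y ∈ {5, 6}; g ≡ 0 at y ∈ ∅; common: ∅.
  x = 2: f ≡ 0 at y ∈ ∅; g ≡ 0 at y ∈ ∅; common: ∅.
  x = 3: f ≡ 0 at y ∈ ∅; g ≡ 0 at y ∈ {4, 6}; common: ∅.
  x = 4: f ≡ 0 at y ∈ ∅; g ≡ 0 at y ∈ ∅; common: ∅.
  x = 5: f ≡ 0 at y ∈ {3, 4}; g ≡ 0 at y ∈ ∅; common: ∅.
  x = 6: f ≡ 0 at y ∈ {3}; g ≡ 0 at y ∈ {3, 4}; common: {3}.
Collecting: common zeros = {(0, 6), (6, 3)}, so the count is 2.
Comparison with the Bézout bound: 2 ≤ 4 = deg(f)·deg(g), as expected for curves with no common component (the affine F_7-count falls short of the bound because intersections may lie at infinity, over extension fields, or carry multiplicity).


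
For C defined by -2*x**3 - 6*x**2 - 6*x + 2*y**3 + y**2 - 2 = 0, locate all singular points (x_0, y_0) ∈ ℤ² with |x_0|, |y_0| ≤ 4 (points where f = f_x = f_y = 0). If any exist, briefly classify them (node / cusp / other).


Singular points: {(-1, 0)}; classification: cusp.

Compute partial derivatives:
  f_x = -6*x**2 - 12*x - 6.
  f_y = 6*y**2 + 2*y.
Scan x_0 ∈ {−4, ..., 4}. For each x_0, f_y(x_0, y) is a polynomial in y; find its integer roots y ∈ {−4, ..., 4}, then test f_x and f at those candidates.
  x = -4: f_y(-4, y) = 6*y**2 + 2*y; vanishes at y ∈ {0}. (-4, 0): f_x = -54 ≠ 0.
  x = -3: f_y(-3, y) = 6*y**2 + 2*y; vanishes at y ∈ {0}. (-3, 0): f_x = -24 ≠ 0.
  x = -2: f_y(-2, y) = 6*y**2 + 2*y; vanishes at y ∈ {0}. (-2, 0): f_x = -6 ≠ 0.
  x = -1: f_y(-1, y) = 6*y**2 + 2*y; vanishes at y ∈ {0}. (-1, 0): f_x = 0, f = 0 — SINGULAR.
  x = 0: f_y(0, y) = 6*y**2 + 2*y; vanishes at y ∈ {0}. (0, 0): f_x = -6 ≠ 0.
  x = 1: f_y(1, y) = 6*y**2 + 2*y; vanishes at y ∈ {0}. (1, 0): f_x = -24 ≠ 0.
  x = 2: f_y(2, y) = 6*y**2 + 2*y; vanishes at y ∈ {0}. (2, 0): f_x = -54 ≠ 0.
  x = 3: f_y(3, y) = 6*y**2 + 2*y; vanishes at y ∈ {0}. (3, 0): f_x = -96 ≠ 0.
  x = 4: f_y(4, y) = 6*y**2 + 2*y; vanishes at y ∈ {0}. (4, 0): f_x = -150 ≠ 0.
Only singular point on the grid: (-1, 0).
Classify: substitute x = -1 + u, y = 0 + v and expand: f = -2*u**3 + 2*v**3 + v**2.
No constant or linear terms (consistent with a singular point). Quadratic part: v**2. Cubic part: -2*u**3 + 2*v**3.
The quadratic part v**2 is a perfect square, so there is a single (double) tangent line v = 0, i.e. y = 0. Restricting the cubic part to that line (v = 0) leaves -2*u**3 ≠ 0, so f is not divisible by v and the branch is v² ≈ 2*u**3 to lowest order — this is a cusp.
Classification: cusp.


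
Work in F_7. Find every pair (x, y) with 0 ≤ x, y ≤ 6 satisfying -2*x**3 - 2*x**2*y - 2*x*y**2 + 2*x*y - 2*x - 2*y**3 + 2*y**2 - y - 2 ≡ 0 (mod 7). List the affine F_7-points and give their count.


Affine F_7-points: {(1, 3), (2, 2), (4, 4), (5, 2), (5, 3), (5, 5)}; count = 6.

For each of the 49 pairs (x, y) ∈ F_7², evaluate f(x, y) mod 7. Record the zeros.
  x = 0: [0↦5, 1↦4, 2↦2, 3↦1, 4↦3, 5↦3, 6↦3]  zeros at y ∈ ∅
  x = 1: [0↦1, 1↦5, 2↦4, 3↦0, 4↦2, 5↦5, 6↦4]  zeros at y ∈ {3}
  x = 2: [0↦6, 1↦4, 2↦0, 3↦3, 4↦1, 5↦3, 6↦4]  zeros at y ∈ {2}
  x = 3: [0↦1, 1↦3, 2↦6, 3↦5, 4↦2, 5↦6, 6↦5]  zeros at y ∈ ∅
  x = 4: [0↦2, 1↦4, 2↦3, 3↦1, 4↦0, 5↦2, 6↦2]  zeros at y ∈ {4}
  x = 5: [0↦4, 1↦2, 2↦0, 3↦0, 4↦4, 5↦0, 6↦4]  zeros at y ∈ {2, 3, 5}
  x = 6: [0↦2, 1↦6, 2↦6, 3↦4, 4↦2, 5↦2, 6↦6]  zeros at y ∈ ∅
Collecting zeros: affine points = {(1, 3), (2, 2), (4, 4), (5, 2), (5, 3), (5, 5)}.
Total count |C(F_7)_aff| = 6.


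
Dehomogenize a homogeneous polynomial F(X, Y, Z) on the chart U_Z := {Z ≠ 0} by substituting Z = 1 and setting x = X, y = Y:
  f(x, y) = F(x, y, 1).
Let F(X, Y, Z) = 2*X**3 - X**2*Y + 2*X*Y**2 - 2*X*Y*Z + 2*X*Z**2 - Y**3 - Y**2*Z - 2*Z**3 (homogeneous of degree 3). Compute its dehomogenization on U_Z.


f(x, y) = 2*x**3 - x**2*y + 2*x*y**2 - 2*x*y + 2*x - y**3 - y**2 - 2

On U_Z we set Z = 1. Each monomial c·X^i·Y^j·Z^k in F becomes c·x^i·y^j·1^k = c·x^i·y^j.
Substituting Z = 1: F(X, Y, 1) = 2*x**3 - x**2*y + 2*x*y**2 - 2*x*y + 2*x - y**3 - y**2 - 2.
Note: deg(f) ≤ deg(F) = 3; strict inequality happens when F is divisible by Z (lost terms).


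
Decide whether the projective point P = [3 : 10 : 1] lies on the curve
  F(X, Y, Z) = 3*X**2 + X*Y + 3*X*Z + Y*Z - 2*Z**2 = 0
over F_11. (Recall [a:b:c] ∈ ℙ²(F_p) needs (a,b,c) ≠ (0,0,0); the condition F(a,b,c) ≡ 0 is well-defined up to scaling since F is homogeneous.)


F(3,10,1) ≡ 8 (mod 11); P is NOT on the curve.

Evaluate F(3, 10, 1) term-by-term (mod 11).
  3*X**2 ↦ 3·9·1·1 = 27
  X*Y ↦ 1·3·10·1 = 30
  3*X*Z ↦ 3·3·1·1 = 9
  Y*Z ↦ 1·1·10·1 = 10
  -2*Z**2 ↦ -2·1·1·1 = -2
Sum: F(3, 10, 1) = (27) + (30) + (9) + (10) + (-2) = 74.
Reducing mod 11: 74 ≡ 8 (mod 11).
Since F(a, b, c) ≡ 8 ≠ 0 (mod 11), P does NOT lie on the curve.


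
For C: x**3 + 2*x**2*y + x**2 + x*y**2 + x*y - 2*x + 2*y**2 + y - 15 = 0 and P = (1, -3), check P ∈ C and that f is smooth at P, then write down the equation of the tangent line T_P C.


Tangent line at P: -3*x - 14*y - 39 = 0.

Step 1: f(1, -3) = 0, so P lies on C.
Step 2: partial derivatives
  f_x(x, y) = 3*x**2 + 4*x*y + 2*x + y**2 + y - 2, f_y(x, y) = 2*x**2 + 2*x*y + x + 4*y + 1.
  f_x(P) = -3, f_y(P) = -14 (gradient nonzero, so P is smooth).
Step 3: tangent line at P: -3·(x − 1) + -14·(y − -3) = 0.
Expanding: -3*x - 14*y - 39 = 0.


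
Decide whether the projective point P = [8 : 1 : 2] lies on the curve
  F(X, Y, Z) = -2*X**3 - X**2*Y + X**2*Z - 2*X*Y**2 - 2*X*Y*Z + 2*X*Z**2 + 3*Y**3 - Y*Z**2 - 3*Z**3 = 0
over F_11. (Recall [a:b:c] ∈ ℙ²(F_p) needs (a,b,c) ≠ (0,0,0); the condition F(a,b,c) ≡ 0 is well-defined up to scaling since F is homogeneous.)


F(8,1,2) ≡ 10 (mod 11); P is NOT on the curve.

Evaluate F(8, 1, 2) term-by-term (mod 11).
  -2*X**3 ↦ -2·512·1·1 = -1024
  -X**2*Y ↦ -1·64·1·1 = -64
  X**2*Z ↦ 1·64·1·2 = 128
  -2*X*Y**2 ↦ -2·8·1·1 = -16
  -2*X*Y*Z ↦ -2·8·1·2 = -32
  2*X*Z**2 ↦ 2·8·1·4 = 64
  3*Y**3 ↦ 3·1·1·1 = 3
  -Y*Z**2 ↦ -1·1·1·4 = -4
  -3*Z**3 ↦ -3·1·1·8 = -24
Sum: F(8, 1, 2) = (-1024) + (-64) + (128) + (-16) + (-32) + (64) + (3) + (-4) + (-24) = -969.
Reducing mod 11: -969 ≡ 10 (mod 11).
Since F(a, b, c) ≡ 10 ≠ 0 (mod 11), P does NOT lie on the curve.


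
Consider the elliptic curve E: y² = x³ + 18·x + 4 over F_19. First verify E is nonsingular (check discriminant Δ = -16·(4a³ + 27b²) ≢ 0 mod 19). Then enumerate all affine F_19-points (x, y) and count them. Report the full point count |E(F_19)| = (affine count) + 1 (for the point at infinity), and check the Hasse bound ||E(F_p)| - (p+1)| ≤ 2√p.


Affine points = {(0, 2), (0, 17), (1, 2), (1, 17), (3, 3), (3, 16), (4, 8), (4, 11), (6, 9), (6, 10), (7, 6), (7, 13), (10, 5), (10, 14), (14, 6), (14, 13), (15, 1), (15, 18), (17, 6), (17, 13), (18, 2), (18, 17)}; affine count = 22; |E(F_19)| = 23.

Discriminant check: Δ ∝ 4a³ + 27b² = 4·18³ + 27·4² = 4·5832 + 27·16 ≡ 10 (mod 19). Nonzero ⇒ E is nonsingular.
For each x ∈ F_19, compute rhs = x³ + 18·x + 4 mod 19, then count y ∈ F_19 with y² ≡ rhs.
  x = 0: rhs = 4, matching y values: 2, 17 (2 points).
  x = 1: rhs = 4, matching y values: 2, 17 (2 points).
  x = 2: rhs = 10, matching y values: none (0 points).
  x = 3: rhs = 9, matching y values: 3, 16 (2 points).
  x = 4: rhs = 7, matching y values: 8, 11 (2 points).
  x = 5: rhs = 10, matching y values: none (0 points).
  x = 6: rhs = 5, matching y values: 9, 10 (2 points).
  x = 7: rhs = 17, matching y values: 6, 13 (2 points).
  x = 8: rhs = 14, matching y values: none (0 points).
  x = 9: rhs = 2, matching y values: none (0 points).
  x = 10: rhs = 6, matching y values: 5, 14 (2 points).
  x = 11: rhs = 13, matching y values: none (0 points).
  x = 12: rhs = 10, matching y values: none (0 points).
  x = 13: rhs = 3, matching y values: none (0 points).
  x = 14: rhs = 17, matching y values: 6, 13 (2 points).
  x = 15: rhs = 1, matching y values: 1, 18 (2 points).
  x = 16: rhs = 18, matching y values: none (0 points).
  x = 17: rhs = 17, matching y values: 6, 13 (2 points).
  x = 18: rhs = 4, matching y values: 2, 17 (2 points).
Total affine count: 22.
Full point count |E(F_19)| = 22 + 1 = 23.
Hasse bound: |23 − (19+1)| = |3| = 3 ≤ 2√19 ≈ 8.7178 ✓.


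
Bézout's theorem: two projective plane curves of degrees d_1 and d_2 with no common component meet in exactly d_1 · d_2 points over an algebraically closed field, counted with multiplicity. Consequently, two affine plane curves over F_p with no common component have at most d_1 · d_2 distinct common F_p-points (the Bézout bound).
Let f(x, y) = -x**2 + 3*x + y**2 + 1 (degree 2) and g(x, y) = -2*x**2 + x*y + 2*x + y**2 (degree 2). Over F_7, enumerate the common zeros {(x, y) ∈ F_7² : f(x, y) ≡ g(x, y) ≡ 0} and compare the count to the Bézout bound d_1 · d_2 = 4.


Common zeros: ∅; count = 0; Bézout bound = 4.

deg(f) = 2, deg(g) = 2, so Bézout bound = 4.
Scan x ∈ F_7. For each x, list the y ∈ F_7 with f(x, y) ≡ 0 and those with g(x, y) ≡ 0 (mod 7); the common zeros in that column are the intersection.
  x = 0: f ≡ 0 at y ∈ ∅; g ≡ 0 at y ∈ {0}; common: ∅.
  x = 1: f ≡ 0 at y ∈ {2, 5}; g ≡ 0 at y ∈ {0, 6}; common: ∅.
  x = 2: f ≡ 0 at y ∈ {2, 5}; g ≡ 0 at y ∈ ∅; common: ∅.
  x = 3: f ≡ 0 at y ∈ ∅; g ≡ 0 at y ∈ {5, 6}; common: ∅.
  x = 4: f ≡ 0 at y ∈ ∅; g ≡ 0 at y ∈ {5}; common: ∅.
  x = 5: f ≡ 0 at y ∈ {3, 4}; g ≡ 0 at y ∈ ∅; common: ∅.
  x = 6: f ≡ 0 at y ∈ ∅; g ≡ 0 at y ∈ ∅; common: ∅.
Collecting: common zeros = ∅, so the count is 0.
Comparison with the Bézout bound: 0 ≤ 4 = deg(f)·deg(g), as expected for curves with no common component (the affine F_7-count falls short of the bound because intersections may lie at infinity, over extension fields, or carry multiplicity).


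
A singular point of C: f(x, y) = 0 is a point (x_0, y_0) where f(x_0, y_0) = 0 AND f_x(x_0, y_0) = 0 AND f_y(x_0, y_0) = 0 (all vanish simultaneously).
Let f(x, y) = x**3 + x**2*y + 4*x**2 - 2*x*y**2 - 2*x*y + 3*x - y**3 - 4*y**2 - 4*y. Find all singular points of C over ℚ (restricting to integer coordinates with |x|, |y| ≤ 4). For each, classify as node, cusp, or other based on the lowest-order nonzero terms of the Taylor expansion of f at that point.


Singular points: {(-1, -1)}; classification: cusp.

Compute partial derivatives:
  f_x = 3*x**2 + 2*x*y + 8*x - 2*y**2 - 2*y + 3.
  f_y = x**2 - 4*x*y - 2*x - 3*y**2 - 8*y - 4.
Scan x_0 ∈ {−4, ..., 4}. For each x_0, f_y(x_0, y) is a polynomial in y; find its integer roots y ∈ {−4, ..., 4}, then test f_x and f at those candidates.
  x = -4: f_y(-4, y) = -3*y**2 + 8*y + 20; no integer root y with |y| ≤ 4.
  x = -3: f_y(-3, y) = -3*y**2 + 4*y + 11; no integer root y with |y| ≤ 4.
  x = -2: f_y(-2, y) = 4 - 3*y**2; no integer root y with |y| ≤ 4.
  x = -1: f_y(-1, y) = -3*y**2 - 4*y - 1; vanishes at y ∈ {-1}. (-1, -1): f_x = 0, f = 0 — SINGULAR.
  x = 0: f_y(0, y) = -3*y**2 - 8*y - 4; vanishes at y ∈ {-2}. (0, -2): f_x = -1 ≠ 0.
  x = 1: f_y(1, y) = -3*y**2 - 12*y - 5; no integer root y with |y| ≤ 4.
  x = 2: f_y(2, y) = -3*y**2 - 16*y - 4; no integer root y with |y| ≤ 4.
  x = 3: f_y(3, y) = -3*y**2 - 20*y - 1; no integer root y with |y| ≤ 4.
  x = 4: f_y(4, y) = -3*y**2 - 24*y + 4; no integer root y with |y| ≤ 4.
Only singular point on the grid: (-1, -1).
Classify: substitute x = -1 + u, y = -1 + v and expand: f = u**3 + u**2*v - 2*u*v**2 - v**3 + v**2.
No constant or linear terms (consistent with a singular point). Quadratic part: v**2. Cubic part: u**3 + u**2*v - 2*u*v**2 - v**3.
The quadratic part v**2 is a perfect square, so there is a single (double) tangent line v = 0, i.e. y = -1. Restricting the cubic part to that line (v = 0) leaves u**3 ≠ 0, so f is not divisible by v and the branch is v² ≈ -u**3 to lowest order — this is a cusp.
Classification: cusp.


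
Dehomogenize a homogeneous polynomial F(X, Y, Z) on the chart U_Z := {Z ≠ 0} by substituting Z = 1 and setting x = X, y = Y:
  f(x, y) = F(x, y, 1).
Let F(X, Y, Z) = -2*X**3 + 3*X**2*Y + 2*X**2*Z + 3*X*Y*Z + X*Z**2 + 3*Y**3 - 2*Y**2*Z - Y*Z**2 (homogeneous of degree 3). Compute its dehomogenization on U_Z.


f(x, y) = -2*x**3 + 3*x**2*y + 2*x**2 + 3*x*y + x + 3*y**3 - 2*y**2 - y

On U_Z we set Z = 1. Each monomial c·X^i·Y^j·Z^k in F becomes c·x^i·y^j·1^k = c·x^i·y^j.
Substituting Z = 1: F(X, Y, 1) = -2*x**3 + 3*x**2*y + 2*x**2 + 3*x*y + x + 3*y**3 - 2*y**2 - y.
Note: deg(f) ≤ deg(F) = 3; strict inequality happens when F is divisible by Z (lost terms).


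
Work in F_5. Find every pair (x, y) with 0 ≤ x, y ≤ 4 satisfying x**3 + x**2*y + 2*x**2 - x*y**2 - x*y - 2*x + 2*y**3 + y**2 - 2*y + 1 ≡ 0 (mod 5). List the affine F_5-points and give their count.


Affine F_5-points: {(1, 3), (2, 2), (2, 4), (3, 0)}; count = 4.

For each of the 25 pairs (x, y) ∈ F_5², evaluate f(x, y) mod 5. Record the zeros.
  x = 0: [0↦1, 1↦2, 2↦2, 3↦3, 4↦2]  zeros at y ∈ ∅
  x = 1: [0↦2, 1↦2, 2↦4, 3↦0, 4↦2]  zeros at y ∈ {3}
  x = 2: [0↦3, 1↦4, 2↦0, 3↦3, 4↦0]  zeros at y ∈ {2, 4}
  x = 3: [0↦0, 1↦4, 2↦1, 3↦3, 4↦2]  zeros at y ∈ {0}
  x = 4: [0↦4, 1↦3, 2↦3, 3↦1, 4↦4]  zeros at y ∈ ∅
Collecting zeros: affine points = {(1, 3), (2, 2), (2, 4), (3, 0)}.
Total count |C(F_5)_aff| = 4.


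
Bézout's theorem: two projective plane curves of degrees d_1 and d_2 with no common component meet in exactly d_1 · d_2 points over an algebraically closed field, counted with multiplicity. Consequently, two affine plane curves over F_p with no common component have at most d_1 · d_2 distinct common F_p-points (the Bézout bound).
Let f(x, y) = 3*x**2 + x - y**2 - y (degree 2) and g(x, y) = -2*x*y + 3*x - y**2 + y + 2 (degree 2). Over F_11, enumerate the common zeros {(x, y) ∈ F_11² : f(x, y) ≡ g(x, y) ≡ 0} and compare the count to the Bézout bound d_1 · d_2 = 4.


Common zeros: {(0, 10), (10, 9)}; count = 2; Bézout bound = 4.

deg(f) = 2, deg(g) = 2, so Bézout bound = 4.
Scan x ∈ F_11. For each x, list the y ∈ F_11 with f(x, y) ≡ 0 and those with g(x, y) ≡ 0 (mod 11); the common zeros in that column are the intersection.
  x = 0: f ≡ 0 at y ∈ {0, 10}; g ≡ 0 at y ∈ {2, 10}; common: {10}.
  x = 1: f ≡ 0 at y ∈ ∅; g ≡ 0 at y ∈ ∅; common: ∅.
  x = 2: f ≡ 0 at y ∈ ∅; g ≡ 0 at y ∈ ∅; common: ∅.
  x = 3: f ≡ 0 at y ∈ {5}; g ≡ 0 at y ∈ {0, 6}; common: ∅.
  x = 4: f ≡ 0 at y ∈ {5}; g ≡ 0 at y ∈ ∅; common: ∅.
  x = 5: f ≡ 0 at y ∈ ∅; g ≡ 0 at y ∈ ∅; common: ∅.
  x = 6: f ≡ 0 at y ∈ ∅; g ≡ 0 at y ∈ {3, 8}; common: ∅.
  x = 7: f ≡ 0 at y ∈ {0, 10}; g ≡ 0 at y ∈ ∅; common: ∅.
  x = 8: f ≡ 0 at y ∈ {1, 9}; g ≡ 0 at y ∈ ∅; common: ∅.
  x = 9: f ≡ 0 at y ∈ ∅; g ≡ 0 at y ∈ {1, 4}; common: ∅.
  x = 10: f ≡ 0 at y ∈ {1, 9}; g ≡ 0 at y ∈ {5, 9}; common: {9}.
Collecting: common zeros = {(0, 10), (10, 9)}, so the count is 2.
Comparison with the Bézout bound: 2 ≤ 4 = deg(f)·deg(g), as expected for curves with no common component (the affine F_11-count falls short of the bound because intersections may lie at infinity, over extension fields, or carry multiplicity).


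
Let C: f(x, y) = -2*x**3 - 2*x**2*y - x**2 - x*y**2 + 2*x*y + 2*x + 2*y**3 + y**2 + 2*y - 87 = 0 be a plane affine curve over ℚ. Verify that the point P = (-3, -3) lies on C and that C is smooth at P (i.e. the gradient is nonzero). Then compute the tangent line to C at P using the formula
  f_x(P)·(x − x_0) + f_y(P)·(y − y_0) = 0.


Tangent line at P: -97*x + 8*y - 267 = 0.

Step 1: f(-3, -3) = 0, so P lies on C.
Step 2: partial derivatives
  f_x(x, y) = -6*x**2 - 4*x*y - 2*x - y**2 + 2*y + 2, f_y(x, y) = -2*x**2 - 2*x*y + 2*x + 6*y**2 + 2*y + 2.
  f_x(P) = -97, f_y(P) = 8 (gradient nonzero, so P is smooth).
Step 3: tangent line at P: -97·(x − -3) + 8·(y − -3) = 0.
Expanding: -97*x + 8*y - 267 = 0.


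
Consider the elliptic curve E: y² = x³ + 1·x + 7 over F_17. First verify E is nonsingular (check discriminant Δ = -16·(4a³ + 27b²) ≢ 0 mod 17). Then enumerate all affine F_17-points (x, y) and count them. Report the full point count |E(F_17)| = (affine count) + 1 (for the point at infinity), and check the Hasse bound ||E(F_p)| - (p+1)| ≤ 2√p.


Affine points = {(1, 3), (1, 14), (2, 0), (5, 1), (5, 16), (6, 5), (6, 12), (7, 0), (8, 0), (12, 8), (12, 9)}; affine count = 11; |E(F_17)| = 12.

Discriminant check: Δ ∝ 4a³ + 27b² = 4·1³ + 27·7² = 4·1 + 27·49 ≡ 1 (mod 17). Nonzero ⇒ E is nonsingular.
For each x ∈ F_17, compute rhs = x³ + 1·x + 7 mod 17, then count y ∈ F_17 with y² ≡ rhs.
  x = 0: rhs = 7, matching y values: none (0 points).
  x = 1: rhs = 9, matching y values: 3, 14 (2 points).
  x = 2: rhs = 0, matching y values: 0 (1 points).
  x = 3: rhs = 3, matching y values: none (0 points).
  x = 4: rhs = 7, matching y values: none (0 points).
  x = 5: rhs = 1, matching y values: 1, 16 (2 points).
  x = 6: rhs = 8, matching y values: 5, 12 (2 points).
  x = 7: rhs = 0, matching y values: 0 (1 points).
  x = 8: rhs = 0, matching y values: 0 (1 points).
  x = 9: rhs = 14, matching y values: none (0 points).
  x = 10: rhs = 14, matching y values: none (0 points).
  x = 11: rhs = 6, matching y values: none (0 points).
  x = 12: rhs = 13, matching y values: 8, 9 (2 points).
  x = 13: rhs = 7, matching y values: none (0 points).
  x = 14: rhs = 11, matching y values: none (0 points).
  x = 15: rhs = 14, matching y values: none (0 points).
  x = 16: rhs = 5, matching y values: none (0 points).
Total affine count: 11.
Full point count |E(F_17)| = 11 + 1 = 12.
Hasse bound: |12 − (17+1)| = |-6| = 6 ≤ 2√17 ≈ 8.2462 ✓.


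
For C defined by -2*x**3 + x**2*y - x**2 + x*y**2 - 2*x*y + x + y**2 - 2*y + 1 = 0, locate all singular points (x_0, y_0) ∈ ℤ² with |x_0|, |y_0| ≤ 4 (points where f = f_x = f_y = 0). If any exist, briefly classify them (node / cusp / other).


Singular points: {(0, 1)}; classification: cusp.

Compute partial derivatives:
  f_x = -6*x**2 + 2*x*y - 2*x + y**2 - 2*y + 1.
  f_y = x**2 + 2*x*y - 2*x + 2*y - 2.
Scan x_0 ∈ {−4, ..., 4}. For each x_0, f_y(x_0, y) is a polynomial in y; find its integer roots y ∈ {−4, ..., 4}, then test f_x and f at those candidates.
  x = -4: f_y(-4, y) = 22 - 6*y; no integer root y with |y| ≤ 4.
  x = -3: f_y(-3, y) = 13 - 4*y; no integer root y with |y| ≤ 4.
  x = -2: f_y(-2, y) = 6 - 2*y; vanishes at y ∈ {3}. (-2, 3): f_x = -28 ≠ 0.
  x = -1: f_y(-1, y) = 1; no integer root y with |y| ≤ 4.
  x = 0: f_y(0, y) = 2*y - 2; vanishes at y ∈ {1}. (0, 1): f_x = 0, f = 0 — SINGULAR.
  x = 1: f_y(1, y) = 4*y - 3; no integer root y with |y| ≤ 4.
  x = 2: f_y(2, y) = 6*y - 2; no integer root y with |y| ≤ 4.
  x = 3: f_y(3, y) = 8*y + 1; no integer root y with |y| ≤ 4.
  x = 4: f_y(4, y) = 10*y + 6; no integer root y with |y| ≤ 4.
Only singular point on the grid: (0, 1).
Classify: substitute x = 0 + u, y = 1 + v and expand: f = -2*u**3 + u**2*v + u*v**2 + v**2.
No constant or linear terms (consistent with a singular point). Quadratic part: v**2. Cubic part: -2*u**3 + u**2*v + u*v**2.
The quadratic part v**2 is a perfect square, so there is a single (double) tangent line v = 0, i.e. y = 1. Restricting the cubic part to that line (v = 0) leaves -2*u**3 ≠ 0, so f is not divisible by v and the branch is v² ≈ 2*u**3 to lowest order — this is a cusp.
Classification: cusp.


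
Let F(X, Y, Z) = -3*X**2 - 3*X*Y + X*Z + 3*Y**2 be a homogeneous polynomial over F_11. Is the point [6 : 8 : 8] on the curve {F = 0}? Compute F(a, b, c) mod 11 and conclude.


F(6,8,8) ≡ 10 (mod 11); P is NOT on the curve.

Evaluate F(6, 8, 8) term-by-term (mod 11).
  -3*X**2 ↦ -3·36·1·1 = -108
  -3*X*Y ↦ -3·6·8·1 = -144
  X*Z ↦ 1·6·1·8 = 48
  3*Y**2 ↦ 3·1·64·1 = 192
Sum: F(6, 8, 8) = (-108) + (-144) + (48) + (192) = -12.
Reducing mod 11: -12 ≡ 10 (mod 11).
Since F(a, b, c) ≡ 10 ≠ 0 (mod 11), P does NOT lie on the curve.


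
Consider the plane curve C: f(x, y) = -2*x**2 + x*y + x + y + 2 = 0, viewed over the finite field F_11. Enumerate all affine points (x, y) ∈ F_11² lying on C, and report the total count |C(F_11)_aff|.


Affine F_11-points: {(0, 9), (1, 5), (2, 5), (3, 6), (4, 3), (5, 9), (6, 6), (7, 7), (8, 7), (9, 3)}; count = 10.

For each of the 121 pairs (x, y) ∈ F_11², evaluate f(x, y) mod 11. Record the zeros.
  x = 0: [0↦2, 1↦3, 2↦4, 3↦5, 4↦6, 5↦7, 6↦8, 7↦9, 8↦10, 9↦0, 10↦1]  zeros at y ∈ {9}
  x = 1: [0↦1, 1↦3, 2↦5, 3↦7, 4↦9, 5↦0, 6↦2, 7↦4, 8↦6, 9↦8, 10↦10]  zeros at y ∈ {5}
  x = 2: [0↦7, 1↦10, 2↦2, 3↦5, 4↦8, 5↦0, 6↦3, 7↦6, 8↦9, 9↦1, 10↦4]  zeros at y ∈ {5}
  x = 3: [0↦9, 1↦2, 2↦6, 3↦10, 4↦3, 5↦7, 6↦0, 7↦4, 8↦8, 9↦1, 10↦5]  zeros at y ∈ {6}
  x = 4: [0↦7, 1↦1, 2↦6, 3↦0, 4↦5, 5↦10, 6↦4, 7↦9, 8↦3, 9↦8, 10↦2]  zeros at y ∈ {3}
  x = 5: [0↦1, 1↦7, 2↦2, 3↦8, 4↦3, 5↦9, 6↦4, 7↦10, 8↦5, 9↦0, 10↦6]  zeros at y ∈ {9}
  x = 6: [0↦2, 1↦9, 2↦5, 3↦1, 4↦8, 5↦4, 6↦0, 7↦7, 8↦3, 9↦10, 10↦6]  zeros at y ∈ {6}
  x = 7: [0↦10, 1↦7, 2↦4, 3↦1, 4↦9, 5↦6, 6↦3, 7↦0, 8↦8, 9↦5, 10↦2]  zeros at y ∈ {7}
  x = 8: [0↦3, 1↦1, 2↦10, 3↦8, 4↦6, 5↦4, 6↦2, 7↦0, 8↦9, 9↦7, 10↦5]  zeros at y ∈ {7}
  x = 9: [0↦3, 1↦2, 2↦1, 3↦0, 4↦10, 5↦9, 6↦8, 7↦7, 8↦6, 9↦5, 10↦4]  zeros at y ∈ {3}
  x = 10: [0↦10, 1↦10, 2↦10, 3↦10, 4↦10, 5↦10, 6↦10, 7↦10, 8↦10, 9↦10, 10↦10]  zeros at y ∈ ∅
Collecting zeros: affine points = {(0, 9), (1, 5), (2, 5), (3, 6), (4, 3), (5, 9), (6, 6), (7, 7), (8, 7), (9, 3)}.
Total count |C(F_11)_aff| = 10.


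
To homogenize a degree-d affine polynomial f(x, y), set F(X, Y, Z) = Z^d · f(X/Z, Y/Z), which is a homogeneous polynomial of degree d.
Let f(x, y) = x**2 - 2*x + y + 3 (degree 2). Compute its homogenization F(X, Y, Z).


F(X, Y, Z) = X**2 - 2*X*Z + Y*Z + 3*Z**2

deg(f) = 2.
Substitute x = X/Z, y = Y/Z into f, then multiply by Z^2.
  monomial 1·x^2·y^0 ↦ 1·X^2·Y^0·Z^0.
  monomial -2·x^1·y^0 ↦ -2·X^1·Y^0·Z^1.
  monomial 1·x^0·y^1 ↦ 1·X^0·Y^1·Z^1.
  monomial 3·x^0·y^0 ↦ 3·X^0·Y^0·Z^2.
Collecting: F(X, Y, Z) = X**2 - 2*X*Z + Y*Z + 3*Z**2.


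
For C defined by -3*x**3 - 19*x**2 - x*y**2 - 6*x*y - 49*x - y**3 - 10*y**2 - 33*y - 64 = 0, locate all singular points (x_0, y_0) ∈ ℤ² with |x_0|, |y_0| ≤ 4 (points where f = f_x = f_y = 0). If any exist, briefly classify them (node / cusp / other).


Singular points: {(-2, -3)}; classification: node.

Compute partial derivatives:
  f_x = -9*x**2 - 38*x - y**2 - 6*y - 49.
  f_y = -2*x*y - 6*x - 3*y**2 - 20*y - 33.
Scan x_0 ∈ {−4, ..., 4}. For each x_0, f_y(x_0, y) is a polynomial in y; find its integer roots y ∈ {−4, ..., 4}, then test f_x and f at those candidates.
  x = -4: f_y(-4, y) = -3*y**2 - 12*y - 9; vanishes at y ∈ {-3, -1}. (-4, -3): f_x = -32 ≠ 0; (-4, -1): f_x = -36 ≠ 0.
  x = -3: f_y(-3, y) = -3*y**2 - 14*y - 15; vanishes at y ∈ {-3}. (-3, -3): f_x = -7 ≠ 0.
  x = -2: f_y(-2, y) = -3*y**2 - 16*y - 21; vanishes at y ∈ {-3}. (-2, -3): f_x = 0, f = 0 — SINGULAR.
  x = -1: f_y(-1, y) = -3*y**2 - 18*y - 27; vanishes at y ∈ {-3}. (-1, -3): f_x = -11 ≠ 0.
  x = 0: f_y(0, y) = -3*y**2 - 20*y - 33; vanishes at y ∈ {-3}. (0, -3): f_x = -40 ≠ 0.
  x = 1: f_y(1, y) = -3*y**2 - 22*y - 39; vanishes at y ∈ {-3}. (1, -3): f_x = -87 ≠ 0.
  x = 2: f_y(2, y) = -3*y**2 - 24*y - 45; vanishes at y ∈ {-3}. (2, -3): f_x = -152 ≠ 0.
  x = 3: f_y(3, y) = -3*y**2 - 26*y - 51; vanishes at y ∈ {-3}. (3, -3): f_x = -235 ≠ 0.
  x = 4: f_y(4, y) = -3*y**2 - 28*y - 57; vanishes at y ∈ {-3}. (4, -3): f_x = -336 ≠ 0.
Only singular point on the grid: (-2, -3).
Classify: substitute x = -2 + u, y = -3 + v and expand: f = -3*u**3 - u**2 - u*v**2 - v**3 + v**2.
No constant or linear terms (consistent with a singular point). Quadratic part: -u**2 + v**2. Cubic part: -3*u**3 - u*v**2 - v**3.
The quadratic part v**2 - u**2 = (v − u)(v + u) splits into two distinct linear factors, so there are two distinct tangent lines y − -3 = ±(x − -2) — this is a node (ordinary double point).
Classification: node.


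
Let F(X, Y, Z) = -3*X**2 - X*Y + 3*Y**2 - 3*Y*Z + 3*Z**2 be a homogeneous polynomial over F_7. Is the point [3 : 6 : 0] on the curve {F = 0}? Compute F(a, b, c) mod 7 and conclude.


F(3,6,0) ≡ 0 (mod 7); P is on the curve.

Evaluate F(3, 6, 0) term-by-term (mod 7).
  -3*X**2 ↦ -3·9·1·1 = -27
  -X*Y ↦ -1·3·6·1 = -18
  3*Y**2 ↦ 3·1·36·1 = 108
  -3*Y*Z ↦ -3·1·6·0 = 0
  3*Z**2 ↦ 3·1·1·0 = 0
Sum: F(3, 6, 0) = (-27) + (-18) + (108) + (0) + (0) = 63.
Reducing mod 7: 63 ≡ 0 (mod 7).
Since F(a, b, c) ≡ 0 (mod 7), P lies on the curve.


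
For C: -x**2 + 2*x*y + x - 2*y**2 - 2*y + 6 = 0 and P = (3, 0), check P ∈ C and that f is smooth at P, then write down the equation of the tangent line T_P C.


Tangent line at P: -5*x + 4*y + 15 = 0.

Step 1: f(3, 0) = 0, so P lies on C.
Step 2: partial derivatives
  f_x(x, y) = -2*x + 2*y + 1, f_y(x, y) = 2*x - 4*y - 2.
  f_x(P) = -5, f_y(P) = 4 (gradient nonzero, so P is smooth).
Step 3: tangent line at P: -5·(x − 3) + 4·(y − 0) = 0.
Expanding: -5*x + 4*y + 15 = 0.


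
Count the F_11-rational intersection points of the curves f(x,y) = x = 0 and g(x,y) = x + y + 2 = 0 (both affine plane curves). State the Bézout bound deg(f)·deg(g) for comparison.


Common zeros: {(0, 9)}; count = 1; Bézout bound = 1.

deg(f) = 1, deg(g) = 1, so Bézout bound = 1.
Scan x ∈ F_11. For each x, list the y ∈ F_11 with f(x, y) ≡ 0 and those with g(x, y) ≡ 0 (mod 11); the common zeros in that column are the intersection.
  x = 0: f ≡ 0 at y ∈ {0, 1, 2, 3, 4, 5, 6, 7, 8, 9, 10}; g ≡ 0 at y ∈ {9}; common: {9}.
  x = 1: f ≡ 0 at y ∈ ∅; g ≡ 0 at y ∈ {8}; common: ∅.
  x = 2: f ≡ 0 at y ∈ ∅; g ≡ 0 at y ∈ {7}; common: ∅.
  x = 3: f ≡ 0 at y ∈ ∅; g ≡ 0 at y ∈ {6}; common: ∅.
  x = 4: f ≡ 0 at y ∈ ∅; g ≡ 0 at y ∈ {5}; common: ∅.
  x = 5: f ≡ 0 at y ∈ ∅; g ≡ 0 at y ∈ {4}; common: ∅.
  x = 6: f ≡ 0 at y ∈ ∅; g ≡ 0 at y ∈ {3}; common: ∅.
  x = 7: f ≡ 0 at y ∈ ∅; g ≡ 0 at y ∈ {2}; common: ∅.
  x = 8: f ≡ 0 at y ∈ ∅; g ≡ 0 at y ∈ {1}; common: ∅.
  x = 9: f ≡ 0 at y ∈ ∅; g ≡ 0 at y ∈ {0}; common: ∅.
  x = 10: f ≡ 0 at y ∈ ∅; g ≡ 0 at y ∈ {10}; common: ∅.
Collecting: common zeros = {(0, 9)}, so the count is 1.
Comparison with the Bézout bound: 1 ≤ 1 = deg(f)·deg(g), as expected for curves with no common component (the bound is attained).


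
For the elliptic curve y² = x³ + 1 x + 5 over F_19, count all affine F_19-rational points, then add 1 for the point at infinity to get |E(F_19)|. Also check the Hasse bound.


Affine points = {(0, 9), (0, 10), (1, 8), (1, 11), (3, 4), (3, 15), (4, 4), (4, 15), (11, 6), (11, 13), (12, 4), (12, 15), (13, 7), (13, 12)}; affine count = 14; |E(F_19)| = 15.

Discriminant check: Δ ∝ 4a³ + 27b² = 4·1³ + 27·5² = 4·1 + 27·25 ≡ 14 (mod 19). Nonzero ⇒ E is nonsingular.
For each x ∈ F_19, compute rhs = x³ + 1·x + 5 mod 19, then count y ∈ F_19 with y² ≡ rhs.
  x = 0: rhs = 5, matching y values: 9, 10 (2 points).
  x = 1: rhs = 7, matching y values: 8, 11 (2 points).
  x = 2: rhs = 15, matching y values: none (0 points).
  x = 3: rhs = 16, matching y values: 4, 15 (2 points).
  x = 4: rhs = 16, matching y values: 4, 15 (2 points).
  x = 5: rhs = 2, matching y values: none (0 points).
  x = 6: rhs = 18, matching y values: none (0 points).
  x = 7: rhs = 13, matching y values: none (0 points).
  x = 8: rhs = 12, matching y values: none (0 points).
  x = 9: rhs = 2, matching y values: none (0 points).
  x = 10: rhs = 8, matching y values: none (0 points).
  x = 11: rhs = 17, matching y values: 6, 13 (2 points).
  x = 12: rhs = 16, matching y values: 4, 15 (2 points).
  x = 13: rhs = 11, matching y values: 7, 12 (2 points).
  x = 14: rhs = 8, matching y values: none (0 points).
  x = 15: rhs = 13, matching y values: none (0 points).
  x = 16: rhs = 13, matching y values: none (0 points).
  x = 17: rhs = 14, matching y values: none (0 points).
  x = 18: rhs = 3, matching y values: none (0 points).
Total affine count: 14.
Full point count |E(F_19)| = 14 + 1 = 15.
Hasse bound: |15 − (19+1)| = |-5| = 5 ≤ 2√19 ≈ 8.7178 ✓.


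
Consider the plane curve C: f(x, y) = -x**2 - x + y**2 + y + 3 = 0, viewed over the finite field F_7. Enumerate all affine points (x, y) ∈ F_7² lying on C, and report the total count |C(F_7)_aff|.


Affine F_7-points: {(1, 2), (1, 4), (3, 1), (3, 5), (5, 2), (5, 4)}; count = 6.

For each of the 49 pairs (x, y) ∈ F_7², evaluate f(x, y) mod 7. Record the zeros.
  x = 0: [0↦3, 1↦5, 2↦2, 3↦1, 4↦2, 5↦5, 6↦3]  zeros at y ∈ ∅
  x = 1: [0↦1, 1↦3, 2↦0, 3↦6, 4↦0, 5↦3, 6↦1]  zeros at y ∈ {2, 4}
  x = 2: [0↦4, 1↦6, 2↦3, 3↦2, 4↦3, 5↦6, 6↦4]  zeros at y ∈ ∅
  x = 3: [0↦5, 1↦0, 2↦4, 3↦3, 4↦4, 5↦0, 6↦5]  zeros at y ∈ {1, 5}
  x = 4: [0↦4, 1↦6, 2↦3, 3↦2, 4↦3, 5↦6, 6↦4]  zeros at y ∈ ∅
  x = 5: [0↦1, 1↦3, 2↦0, 3↦6, 4↦0, 5↦3, 6↦1]  zeros at y ∈ {2, 4}
  x = 6: [0↦3, 1↦5, 2↦2, 3↦1, 4↦2, 5↦5, 6↦3]  zeros at y ∈ ∅
Collecting zeros: affine points = {(1, 2), (1, 4), (3, 1), (3, 5), (5, 2), (5, 4)}.
Total count |C(F_7)_aff| = 6.


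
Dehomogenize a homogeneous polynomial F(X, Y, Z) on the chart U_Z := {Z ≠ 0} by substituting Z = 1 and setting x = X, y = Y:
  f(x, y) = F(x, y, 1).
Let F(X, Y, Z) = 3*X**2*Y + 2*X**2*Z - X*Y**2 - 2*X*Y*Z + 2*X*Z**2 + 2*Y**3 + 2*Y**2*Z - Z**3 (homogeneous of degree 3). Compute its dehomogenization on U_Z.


f(x, y) = 3*x**2*y + 2*x**2 - x*y**2 - 2*x*y + 2*x + 2*y**3 + 2*y**2 - 1

On U_Z we set Z = 1. Each monomial c·X^i·Y^j·Z^k in F becomes c·x^i·y^j·1^k = c·x^i·y^j.
Substituting Z = 1: F(X, Y, 1) = 3*x**2*y + 2*x**2 - x*y**2 - 2*x*y + 2*x + 2*y**3 + 2*y**2 - 1.
Note: deg(f) ≤ deg(F) = 3; strict inequality happens when F is divisible by Z (lost terms).


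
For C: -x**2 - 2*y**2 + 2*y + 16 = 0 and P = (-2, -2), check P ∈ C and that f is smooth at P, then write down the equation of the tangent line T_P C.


Tangent line at P: 4*x + 10*y + 28 = 0.

Step 1: f(-2, -2) = 0, so P lies on C.
Step 2: partial derivatives
  f_x(x, y) = -2*x, f_y(x, y) = 2 - 4*y.
  f_x(P) = 4, f_y(P) = 10 (gradient nonzero, so P is smooth).
Step 3: tangent line at P: 4·(x − -2) + 10·(y − -2) = 0.
Expanding: 4*x + 10*y + 28 = 0.


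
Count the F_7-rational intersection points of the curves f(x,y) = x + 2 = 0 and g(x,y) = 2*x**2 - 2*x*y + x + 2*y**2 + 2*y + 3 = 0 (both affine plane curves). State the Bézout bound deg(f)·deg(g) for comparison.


Common zeros: ∅; count = 0; Bézout bound = 2.

deg(f) = 1, deg(g) = 2, so Bézout bound = 2.
Scan x ∈ F_7. For each x, list the y ∈ F_7 with f(x, y) ≡ 0 and those with g(x, y) ≡ 0 (mod 7); the common zeros in that column are the intersection.
  x = 0: f ≡ 0 at y ∈ ∅; g ≡ 0 at y ∈ {1, 5}; common: ∅.
  x = 1: f ≡ 0 at y ∈ ∅; g ≡ 0 at y ∈ {2, 5}; common: ∅.
  x = 2: f ≡ 0 at y ∈ ∅; g ≡ 0 at y ∈ ∅; common: ∅.
  x = 3: f ≡ 0 at y ∈ ∅; g ≡ 0 at y ∈ ∅; common: ∅.
  x = 4: f ≡ 0 at y ∈ ∅; g ≡ 0 at y ∈ {1, 2}; common: ∅.
  x = 5: f ≡ 0 at y ∈ {0, 1, 2, 3, 4, 5, 6}; g ≡ 0 at y ∈ ∅; common: ∅.
  x = 6: f ≡ 0 at y ∈ ∅; g ≡ 0 at y ∈ ∅; common: ∅.
Collecting: common zeros = ∅, so the count is 0.
Comparison with the Bézout bound: 0 ≤ 2 = deg(f)·deg(g), as expected for curves with no common component (the affine F_7-count falls short of the bound because intersections may lie at infinity, over extension fields, or carry multiplicity).


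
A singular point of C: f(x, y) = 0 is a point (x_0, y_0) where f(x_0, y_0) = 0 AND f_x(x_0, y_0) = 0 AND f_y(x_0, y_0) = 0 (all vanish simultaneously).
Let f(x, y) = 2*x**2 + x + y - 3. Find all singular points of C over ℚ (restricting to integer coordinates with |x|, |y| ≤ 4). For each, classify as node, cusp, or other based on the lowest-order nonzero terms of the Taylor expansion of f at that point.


No singular points in the scanned grid; C is smooth there.

Compute partial derivatives:
  f_x = 4*x + 1.
  f_y = 1.
f_y = 1 is a nonzero constant, so f_y never vanishes: no point (x, y) can satisfy f = f_x = f_y = 0. In particular no (x, y) ∈ {−4, ..., 4}² is singular; the curve is smooth.
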